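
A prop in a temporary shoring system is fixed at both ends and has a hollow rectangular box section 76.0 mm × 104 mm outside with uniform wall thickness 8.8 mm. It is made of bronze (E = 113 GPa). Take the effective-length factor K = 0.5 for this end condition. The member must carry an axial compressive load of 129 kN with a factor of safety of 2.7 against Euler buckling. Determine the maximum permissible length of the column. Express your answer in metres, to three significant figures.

Inner dimensions: h_i = 104 − 2×8.8 = 86.40 mm, b_i = 76.0 − 2×8.8 = 58.40 mm
Weak-axis I_min = (h_o·b_o³ − h_i·b_i³)/12 with b_o = 76.0, b_i = 58.40 mm (shorter outer/inner sides).
I_min = (104×76.0³ − 86.40×58.40³)/12 = 2.370×10^6 mm⁴
I = 2.370×10^-6 m⁴
Required critical load P_cr = n·P = 2.7 × 129 = 348.3 kN = 3.483×10^5 N
From P_cr = π²EI/(K·L)²:  L = (1/K)·√(π²EI/P_cr) = (1/0.5)·√(π²×1.13×10^11×2.370×10^-6/3.483×10^5)
L = 5.51 m

L_max ≈ 5.51 m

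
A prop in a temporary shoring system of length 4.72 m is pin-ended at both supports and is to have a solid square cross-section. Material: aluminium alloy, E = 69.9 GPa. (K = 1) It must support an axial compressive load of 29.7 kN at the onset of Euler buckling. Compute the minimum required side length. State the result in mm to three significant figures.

a ≈ 58.2 mm

L_e = K·L = 1 × 4.72 = 4.720 m
Required I = P_cr·L_e²/(π²E) = 2.970×10^4 × 4.720² / (π² × 6.99×10^10) = 9.591×10^-7 m⁴
I_req = 9.591×10^5 mm⁴
Solid square: I = a⁴/12  ⇒  a = (12I)^(1/4) = (12×9.591×10^5)^(1/4) = 58.2 mm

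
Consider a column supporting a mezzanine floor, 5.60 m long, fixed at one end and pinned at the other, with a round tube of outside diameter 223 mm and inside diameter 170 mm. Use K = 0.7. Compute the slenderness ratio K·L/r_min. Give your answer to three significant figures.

λ ≈ 55.9

d_o = 223 mm, d_i = 170 mm
I = π(d_o⁴ − d_i⁴)/64 = π(223⁴ − 170.0⁴)/64 = 8.039×10^7 mm⁴
A = 1.636×10^4 mm²;  r_min = √(I/A) = √(8.039×10^7/1.636×10^4) = 70.10 mm
L_e = K·L = 0.7 × 5.60 m = 3.920 m = 3920.0 mm
λ = L_e / r_min = 3920.0 / 70.10 = 55.9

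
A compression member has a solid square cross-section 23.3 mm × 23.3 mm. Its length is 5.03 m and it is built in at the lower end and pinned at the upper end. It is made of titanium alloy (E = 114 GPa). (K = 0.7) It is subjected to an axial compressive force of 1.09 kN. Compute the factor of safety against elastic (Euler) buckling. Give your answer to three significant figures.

I = a⁴/12 = 23.3⁴/12 = 2.456×10^4 mm⁴
I = 2.456×10^4 mm⁴ = 2.456×10^-8 m⁴
Effective length L_e = K·L = 0.7 × 5.03 = 3.521 m
P_cr = π²EI / L_e² = π² × 114×10⁹ × 2.456×10^-8 / 3.521² = 2.229×10^3 N
Factor of safety n = P_cr / P = 2.2290 / 1.09 = 2.04

n ≈ 2.04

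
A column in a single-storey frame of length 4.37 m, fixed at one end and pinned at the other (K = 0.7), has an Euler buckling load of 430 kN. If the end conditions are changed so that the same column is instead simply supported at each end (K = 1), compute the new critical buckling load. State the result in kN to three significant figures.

P_cr ∝ 1/K², so P_cr,new = P_cr,old × (K_old/K_new)² = 430 × (0.7/1)²
= 430 × 0.4900 = 211 kN

P_cr ≈ 211 kN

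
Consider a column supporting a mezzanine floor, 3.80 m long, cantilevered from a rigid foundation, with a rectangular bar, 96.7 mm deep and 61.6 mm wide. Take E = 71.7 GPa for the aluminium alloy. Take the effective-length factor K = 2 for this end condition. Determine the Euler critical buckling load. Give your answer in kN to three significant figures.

Buckling occurs about the weak axis: I_min = h·b³/12 with b = 61.6 mm (the shorter side).
I_min = 96.7×61.6³/12 = 1.884×10^6 mm⁴
I = 1.884×10^6 mm⁴ = 1.884×10^-6 m⁴
Effective length L_e = K·L = 2 × 3.80 = 7.600 m
P_cr = π²EI / L_e² = π² × 71.7×10⁹ × 1.884×10^-6 / 7.600² = 2.308×10^4 N

P_cr ≈ 23.1 kN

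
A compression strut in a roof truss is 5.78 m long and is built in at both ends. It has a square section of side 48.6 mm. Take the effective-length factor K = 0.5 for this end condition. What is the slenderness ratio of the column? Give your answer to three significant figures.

λ ≈ 206

For a square r = a/√12 = 48.6/√12 = 14.03 mm
L_e = K·L = 0.5 × 5.78 m = 2.890 m = 2890.0 mm
λ = L_e / r_min = 2890.0 / 14.03 = 206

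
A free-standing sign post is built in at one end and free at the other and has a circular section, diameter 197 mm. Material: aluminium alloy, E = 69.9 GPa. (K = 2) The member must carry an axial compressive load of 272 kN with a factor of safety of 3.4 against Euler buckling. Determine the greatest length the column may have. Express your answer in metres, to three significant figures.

L_max ≈ 3.71 m

I = πd⁴/64 = π×197⁴/64 = 7.393×10^7 mm⁴
I = 7.393×10^-5 m⁴
Required critical load P_cr = n·P = 3.4 × 272 = 924.8 kN = 9.248×10^5 N
From P_cr = π²EI/(K·L)²:  L = (1/K)·√(π²EI/P_cr) = (1/2)·√(π²×6.99×10^10×7.393×10^-5/9.248×10^5)
L = 3.71 m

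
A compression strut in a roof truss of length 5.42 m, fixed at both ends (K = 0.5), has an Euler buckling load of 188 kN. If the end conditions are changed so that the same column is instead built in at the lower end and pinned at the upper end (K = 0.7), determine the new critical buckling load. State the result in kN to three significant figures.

P_cr ∝ 1/K², so P_cr,new = P_cr,old × (K_old/K_new)² = 188 × (0.5/0.7)²
= 188 × 0.5102 = 95.9 kN

P_cr ≈ 95.9 kN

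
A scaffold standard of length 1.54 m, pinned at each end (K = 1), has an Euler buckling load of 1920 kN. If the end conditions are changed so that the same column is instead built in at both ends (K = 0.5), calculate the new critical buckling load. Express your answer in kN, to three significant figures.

P_cr ∝ 1/K², so P_cr,new = P_cr,old × (K_old/K_new)² = 1920 × (1/0.5)²
= 1920 × 4.000 = 7680 kN

P_cr ≈ 7680 kN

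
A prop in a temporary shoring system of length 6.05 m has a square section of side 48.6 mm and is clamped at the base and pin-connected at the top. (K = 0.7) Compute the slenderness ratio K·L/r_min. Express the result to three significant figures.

λ ≈ 302

I = a⁴/12 = 48.6⁴/12 = 4.649×10^5 mm⁴
A = 2.362×10^3 mm²;  r_min = √(I/A) = √(4.649×10^5/2.362×10^3) = 14.03 mm
L_e = K·L = 0.7 × 6.05 m = 4.235 m = 4235.0 mm
λ = L_e / r_min = 4235.0 / 14.03 = 302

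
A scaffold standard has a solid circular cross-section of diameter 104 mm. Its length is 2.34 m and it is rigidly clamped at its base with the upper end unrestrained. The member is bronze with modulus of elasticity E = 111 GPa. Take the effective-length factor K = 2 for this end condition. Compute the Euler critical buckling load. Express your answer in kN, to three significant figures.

P_cr ≈ 287 kN

I = πd⁴/64 = π×104⁴/64 = 5.743×10^6 mm⁴
I = 5.743×10^6 mm⁴ = 5.743×10^-6 m⁴
Effective length L_e = K·L = 2 × 2.34 = 4.680 m
P_cr = π²EI / L_e² = π² × 111×10⁹ × 5.743×10^-6 / 4.680² = 2.872×10^5 N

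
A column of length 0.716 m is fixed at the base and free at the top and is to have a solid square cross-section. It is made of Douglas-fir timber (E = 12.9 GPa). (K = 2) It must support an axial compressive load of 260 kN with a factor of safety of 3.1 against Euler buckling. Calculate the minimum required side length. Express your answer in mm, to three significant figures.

Required P_cr = n·P = 3.1 × 260 = 806.0 kN
L_e = K·L = 2 × 0.716 = 1.432 m
Required I = P_cr·L_e²/(π²E) = 8.060×10^5 × 1.432² / (π² × 1.29×10^10) = 1.298×10^-5 m⁴
I_req = 1.298×10^7 mm⁴
Solid square: I = a⁴/12  ⇒  a = (12I)^(1/4) = (12×1.298×10^7)^(1/4) = 112 mm

a ≈ 112 mm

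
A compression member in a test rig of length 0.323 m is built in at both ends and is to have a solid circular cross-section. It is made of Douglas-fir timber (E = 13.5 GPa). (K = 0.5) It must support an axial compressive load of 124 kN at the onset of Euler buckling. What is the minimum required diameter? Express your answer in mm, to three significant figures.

L_e = K·L = 0.5 × 0.323 = 0.1615 m
Required I = P_cr·L_e²/(π²E) = 1.240×10^5 × 0.1615² / (π² × 1.35×10^10) = 2.427×10^-8 m⁴
I_req = 2.427×10^4 mm⁴
Solid circle: I = πd⁴/64  ⇒  d = (64I/π)^(1/4) = (64×2.427×10^4/π)^(1/4) = 26.5 mm

d ≈ 26.5 mm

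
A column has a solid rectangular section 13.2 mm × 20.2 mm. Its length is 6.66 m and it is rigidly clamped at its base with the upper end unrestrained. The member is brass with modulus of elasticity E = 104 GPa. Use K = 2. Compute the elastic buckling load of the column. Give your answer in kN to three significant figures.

Buckling occurs about the weak axis: I_min = h·b³/12 with b = 13.2 mm (the shorter side).
I_min = 20.2×13.2³/12 = 3.872×10^3 mm⁴
I = 3.872×10^3 mm⁴ = 3.872×10^-9 m⁴
Effective length L_e = K·L = 2 × 6.66 = 13.32 m
P_cr = π²EI / L_e² = π² × 104×10⁹ × 3.872×10^-9 / 13.32² = 22.40 N

P_cr ≈ 0.0224 kN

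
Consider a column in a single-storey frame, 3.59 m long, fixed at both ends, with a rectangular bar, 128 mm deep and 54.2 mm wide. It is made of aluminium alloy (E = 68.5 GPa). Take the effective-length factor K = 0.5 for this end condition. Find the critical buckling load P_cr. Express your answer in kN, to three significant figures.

Buckling occurs about the weak axis: I_min = h·b³/12 with b = 54.2 mm (the shorter side).
I_min = 128×54.2³/12 = 1.698×10^6 mm⁴
I = 1.698×10^6 mm⁴ = 1.698×10^-6 m⁴
Effective length L_e = K·L = 0.5 × 3.59 = 1.795 m
P_cr = π²EI / L_e² = π² × 68.5×10⁹ × 1.698×10^-6 / 1.795² = 3.564×10^5 N

P_cr ≈ 356 kN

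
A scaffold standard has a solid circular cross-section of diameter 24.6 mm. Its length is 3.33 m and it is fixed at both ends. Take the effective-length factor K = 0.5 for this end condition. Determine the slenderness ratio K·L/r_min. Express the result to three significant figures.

λ ≈ 271

For a solid circle r = d/4 = 24.6/4 = 6.150 mm
L_e = K·L = 0.5 × 3.33 m = 1.665 m = 1665.0 mm
λ = L_e / r_min = 1665.0 / 6.150 = 271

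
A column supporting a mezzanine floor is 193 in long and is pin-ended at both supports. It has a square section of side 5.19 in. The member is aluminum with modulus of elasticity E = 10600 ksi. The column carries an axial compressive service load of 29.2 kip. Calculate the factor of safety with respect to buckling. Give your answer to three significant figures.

I = a⁴/12 = 5.19⁴/12 = 60.46 in⁴
Effective length L_e = K·L = 1 × 193 = 193.0 in
P_cr = π²EI / L_e² = π² × 10600×10³ × 60.46 / 193.0² = 1.698×10^5 lb
Factor of safety n = P_cr / P = 169.82 / 29.2 = 5.82

n ≈ 5.82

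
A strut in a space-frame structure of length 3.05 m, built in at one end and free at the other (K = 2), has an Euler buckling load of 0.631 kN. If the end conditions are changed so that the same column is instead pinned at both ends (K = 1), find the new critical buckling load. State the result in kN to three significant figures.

P_cr ∝ 1/K², so P_cr,new = P_cr,old × (K_old/K_new)² = 0.631 × (2/1)²
= 0.631 × 4.000 = 2.52 kN

P_cr ≈ 2.52 kN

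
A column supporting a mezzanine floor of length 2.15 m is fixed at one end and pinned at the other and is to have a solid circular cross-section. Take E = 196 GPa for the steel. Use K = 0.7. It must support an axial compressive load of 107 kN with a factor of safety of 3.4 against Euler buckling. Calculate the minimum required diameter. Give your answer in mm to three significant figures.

Required P_cr = n·P = 3.4 × 107 = 363.8 kN
L_e = K·L = 0.7 × 2.15 = 1.505 m
Required I = P_cr·L_e²/(π²E) = 3.638×10^5 × 1.505² / (π² × 1.96×10^11) = 4.260×10^-7 m⁴
I_req = 4.260×10^5 mm⁴
Solid circle: I = πd⁴/64  ⇒  d = (64I/π)^(1/4) = (64×4.260×10^5/π)^(1/4) = 54.3 mm

d ≈ 54.3 mm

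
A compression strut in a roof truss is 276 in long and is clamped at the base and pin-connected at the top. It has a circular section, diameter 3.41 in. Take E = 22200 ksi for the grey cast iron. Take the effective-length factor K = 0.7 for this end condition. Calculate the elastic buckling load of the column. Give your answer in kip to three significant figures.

P_cr ≈ 39.0 kip

I = πd⁴/64 = π×3.41⁴/64 = 6.637 in⁴
Effective length L_e = K·L = 0.7 × 276 = 193.2 in
P_cr = π²EI / L_e² = π² × 22200×10³ × 6.637 / 193.2² = 3.896×10^4 lb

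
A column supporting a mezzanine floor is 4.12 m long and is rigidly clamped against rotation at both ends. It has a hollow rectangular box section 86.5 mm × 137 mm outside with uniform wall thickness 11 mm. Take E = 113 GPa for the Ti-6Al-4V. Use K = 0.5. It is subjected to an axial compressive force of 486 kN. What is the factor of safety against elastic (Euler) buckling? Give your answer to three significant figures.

n ≈ 2.61

Inner dimensions: h_i = 137 − 2×11 = 115.0 mm, b_i = 86.5 − 2×11 = 64.50 mm
Weak-axis I_min = (h_o·b_o³ − h_i·b_i³)/12 with b_o = 86.5, b_i = 64.50 mm (shorter outer/inner sides).
I_min = (137×86.5³ − 115.0×64.50³)/12 = 4.817×10^6 mm⁴
I = 4.817×10^6 mm⁴ = 4.817×10^-6 m⁴
Effective length L_e = K·L = 0.5 × 4.12 = 2.060 m
P_cr = π²EI / L_e² = π² × 113×10⁹ × 4.817×10^-6 / 2.060² = 1.266×10^6 N
Factor of safety n = P_cr / P = 1266.1 / 486 = 2.61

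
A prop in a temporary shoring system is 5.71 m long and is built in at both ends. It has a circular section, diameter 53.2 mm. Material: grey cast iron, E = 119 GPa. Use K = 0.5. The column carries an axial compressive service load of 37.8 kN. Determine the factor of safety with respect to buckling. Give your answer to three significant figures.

n ≈ 1.50

I = πd⁴/64 = π×53.2⁴/64 = 3.932×10^5 mm⁴
I = 3.932×10^5 mm⁴ = 3.932×10^-7 m⁴
Effective length L_e = K·L = 0.5 × 5.71 = 2.855 m
P_cr = π²EI / L_e² = π² × 119×10⁹ × 3.932×10^-7 / 2.855² = 5.666×10^4 N
Factor of safety n = P_cr / P = 56.657 / 37.8 = 1.50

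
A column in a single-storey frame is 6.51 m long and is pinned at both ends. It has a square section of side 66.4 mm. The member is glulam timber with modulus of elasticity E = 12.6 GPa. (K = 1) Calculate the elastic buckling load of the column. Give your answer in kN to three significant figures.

I = a⁴/12 = 66.4⁴/12 = 1.620×10^6 mm⁴
I = 1.620×10^6 mm⁴ = 1.620×10^-6 m⁴
Effective length L_e = K·L = 1 × 6.51 = 6.510 m
P_cr = π²EI / L_e² = π² × 12.6×10⁹ × 1.620×10^-6 / 6.510² = 4.753×10^3 N

P_cr ≈ 4.75 kN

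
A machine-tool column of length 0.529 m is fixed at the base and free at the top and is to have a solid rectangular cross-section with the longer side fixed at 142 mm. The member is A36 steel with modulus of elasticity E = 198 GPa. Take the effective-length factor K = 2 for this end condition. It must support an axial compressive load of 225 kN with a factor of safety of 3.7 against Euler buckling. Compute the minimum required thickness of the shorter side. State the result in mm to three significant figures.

Required P_cr = n·P = 3.7 × 225 = 832.5 kN
L_e = K·L = 2 × 0.529 = 1.058 m
Required I = P_cr·L_e²/(π²E) = 8.325×10^5 × 1.058² / (π² × 1.98×10^11) = 4.769×10^-7 m⁴
I_req = 4.769×10^5 mm⁴
Rectangle, weak axis: I_min = h·b³/12 with h = 142 mm fixed  ⇒  b = (12I/h)^(1/3) = 34.3 mm

b ≈ 34.3 mm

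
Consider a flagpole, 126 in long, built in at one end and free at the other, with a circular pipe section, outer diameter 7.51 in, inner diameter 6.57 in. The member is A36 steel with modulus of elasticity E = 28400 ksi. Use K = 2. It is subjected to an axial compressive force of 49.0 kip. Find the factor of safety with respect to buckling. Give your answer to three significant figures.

d_o = 7.51 in, d_i = 6.57 in
I = π(d_o⁴ − d_i⁴)/64 = π(7.51⁴ − 6.570⁴)/64 = 64.69 in⁴
Effective length L_e = K·L = 2 × 126 = 252.0 in
P_cr = π²EI / L_e² = π² × 28400×10³ × 64.69 / 252.0² = 2.855×10^5 lb
Factor of safety n = P_cr / P = 285.51 / 49.0 = 5.83

n ≈ 5.83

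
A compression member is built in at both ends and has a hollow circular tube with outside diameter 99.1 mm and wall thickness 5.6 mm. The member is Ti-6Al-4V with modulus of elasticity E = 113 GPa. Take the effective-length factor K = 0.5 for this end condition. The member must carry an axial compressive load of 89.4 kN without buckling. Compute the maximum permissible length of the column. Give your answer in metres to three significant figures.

Inner diameter d_i = 99.1 − 2×5.6 = 87.90 mm
I = π(d_o⁴ − d_i⁴)/64 = π(99.1⁴ − 87.90⁴)/64 = 1.804×10^6 mm⁴
I = 1.804×10^-6 m⁴
At the buckling limit P_cr = P = 8.940×10^4 N
From P_cr = π²EI/(K·L)²:  L = (1/K)·√(π²EI/P_cr) = (1/0.5)·√(π²×1.13×10^11×1.804×10^-6/8.940×10^4)
L = 9.49 m

L_max ≈ 9.49 m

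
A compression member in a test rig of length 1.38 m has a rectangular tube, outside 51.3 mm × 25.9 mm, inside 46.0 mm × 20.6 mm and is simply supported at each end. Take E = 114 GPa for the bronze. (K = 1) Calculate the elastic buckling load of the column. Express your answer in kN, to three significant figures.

Weak-axis I_min = (h_o·b_o³ − h_i·b_i³)/12 with b_o = 25.9, b_i = 20.60 mm (shorter outer/inner sides).
I_min = (51.3×25.9³ − 46.00×20.60³)/12 = 4.076×10^4 mm⁴
I = 4.076×10^4 mm⁴ = 4.076×10^-8 m⁴
Effective length L_e = K·L = 1 × 1.38 = 1.380 m
P_cr = π²EI / L_e² = π² × 114×10⁹ × 4.076×10^-8 / 1.380² = 2.408×10^4 N

P_cr ≈ 24.1 kN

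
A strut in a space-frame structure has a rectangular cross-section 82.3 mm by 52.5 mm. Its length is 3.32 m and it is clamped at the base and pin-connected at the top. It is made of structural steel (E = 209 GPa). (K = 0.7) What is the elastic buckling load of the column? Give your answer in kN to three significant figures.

Buckling occurs about the weak axis: I_min = h·b³/12 with b = 52.5 mm (the shorter side).
I_min = 82.3×52.5³/12 = 9.924×10^5 mm⁴
I = 9.924×10^5 mm⁴ = 9.924×10^-7 m⁴
Effective length L_e = K·L = 0.7 × 3.32 = 2.324 m
P_cr = π²EI / L_e² = π² × 209×10⁹ × 9.924×10^-7 / 2.324² = 3.790×10^5 N

P_cr ≈ 379 kN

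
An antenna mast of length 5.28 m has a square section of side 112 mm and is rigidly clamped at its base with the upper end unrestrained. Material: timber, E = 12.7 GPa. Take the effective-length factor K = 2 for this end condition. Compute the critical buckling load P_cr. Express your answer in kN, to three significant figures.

P_cr ≈ 14.7 kN

I = a⁴/12 = 112⁴/12 = 1.311×10^7 mm⁴
I = 1.311×10^7 mm⁴ = 1.311×10^-5 m⁴
Effective length L_e = K·L = 2 × 5.28 = 10.56 m
P_cr = π²EI / L_e² = π² × 12.7×10⁹ × 1.311×10^-5 / 10.56² = 1.474×10^4 N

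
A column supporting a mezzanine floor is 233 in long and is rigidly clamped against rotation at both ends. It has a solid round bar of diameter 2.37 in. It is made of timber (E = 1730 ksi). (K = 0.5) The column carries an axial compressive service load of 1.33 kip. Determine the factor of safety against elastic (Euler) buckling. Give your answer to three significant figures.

n ≈ 1.46

I = πd⁴/64 = π×2.37⁴/64 = 1.549 in⁴
Effective length L_e = K·L = 0.5 × 233 = 116.5 in
P_cr = π²EI / L_e² = π² × 1730×10³ × 1.549 / 116.5² = 1.948×10^3 lb
Factor of safety n = P_cr / P = 1.9483 / 1.33 = 1.46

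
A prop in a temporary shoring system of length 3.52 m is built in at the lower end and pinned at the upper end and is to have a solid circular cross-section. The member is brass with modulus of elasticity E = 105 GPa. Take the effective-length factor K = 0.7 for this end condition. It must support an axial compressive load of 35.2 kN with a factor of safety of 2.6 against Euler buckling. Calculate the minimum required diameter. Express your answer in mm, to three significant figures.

Required P_cr = n·P = 2.6 × 35.2 = 91.52 kN
L_e = K·L = 0.7 × 3.52 = 2.464 m
Required I = P_cr·L_e²/(π²E) = 9.152×10^4 × 2.464² / (π² × 1.05×10^11) = 5.362×10^-7 m⁴
I_req = 5.362×10^5 mm⁴
Solid circle: I = πd⁴/64  ⇒  d = (64I/π)^(1/4) = (64×5.362×10^5/π)^(1/4) = 57.5 mm

d ≈ 57.5 mm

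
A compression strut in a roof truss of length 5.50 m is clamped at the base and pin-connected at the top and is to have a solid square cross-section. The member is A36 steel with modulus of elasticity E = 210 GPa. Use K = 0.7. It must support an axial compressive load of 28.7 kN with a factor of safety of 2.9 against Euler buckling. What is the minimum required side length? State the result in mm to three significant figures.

Required P_cr = n·P = 2.9 × 28.7 = 83.23 kN
L_e = K·L = 0.7 × 5.50 = 3.850 m
Required I = P_cr·L_e²/(π²E) = 8.323×10^4 × 3.850² / (π² × 2.10×10^11) = 5.952×10^-7 m⁴
I_req = 5.952×10^5 mm⁴
Solid square: I = a⁴/12  ⇒  a = (12I)^(1/4) = (12×5.952×10^5)^(1/4) = 51.7 mm

a ≈ 51.7 mm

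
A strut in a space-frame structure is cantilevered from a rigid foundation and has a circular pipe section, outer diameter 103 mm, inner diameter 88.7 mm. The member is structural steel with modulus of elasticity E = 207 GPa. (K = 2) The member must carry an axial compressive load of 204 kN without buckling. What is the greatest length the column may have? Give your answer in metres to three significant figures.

d_o = 103 mm, d_i = 88.7 mm
I = π(d_o⁴ − d_i⁴)/64 = π(103⁴ − 88.70⁴)/64 = 2.486×10^6 mm⁴
I = 2.486×10^-6 m⁴
At the buckling limit P_cr = P = 2.040×10^5 N
From P_cr = π²EI/(K·L)²:  L = (1/K)·√(π²EI/P_cr) = (1/2)·√(π²×2.07×10^11×2.486×10^-6/2.040×10^5)
L = 2.49 m

L_max ≈ 2.49 m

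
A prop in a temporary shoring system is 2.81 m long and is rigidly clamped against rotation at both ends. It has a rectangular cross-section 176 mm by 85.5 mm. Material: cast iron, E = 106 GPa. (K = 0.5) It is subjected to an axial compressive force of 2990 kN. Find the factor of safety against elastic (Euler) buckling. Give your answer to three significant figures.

Buckling occurs about the weak axis: I_min = h·b³/12 with b = 85.5 mm (the shorter side).
I_min = 176×85.5³/12 = 9.167×10^6 mm⁴
I = 9.167×10^6 mm⁴ = 9.167×10^-6 m⁴
Effective length L_e = K·L = 0.5 × 2.81 = 1.405 m
P_cr = π²EI / L_e² = π² × 106×10⁹ × 9.167×10^-6 / 1.405² = 4.858×10^6 N
Factor of safety n = P_cr / P = 4858.3 / 2990 = 1.62

n ≈ 1.62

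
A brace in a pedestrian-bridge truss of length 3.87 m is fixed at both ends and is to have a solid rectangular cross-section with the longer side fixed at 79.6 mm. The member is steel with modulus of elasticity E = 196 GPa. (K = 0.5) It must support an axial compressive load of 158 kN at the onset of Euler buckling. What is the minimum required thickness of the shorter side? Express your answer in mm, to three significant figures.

b ≈ 35.9 mm

L_e = K·L = 0.5 × 3.87 = 1.935 m
Required I = P_cr·L_e²/(π²E) = 1.580×10^5 × 1.935² / (π² × 1.96×10^11) = 3.058×10^-7 m⁴
I_req = 3.058×10^5 mm⁴
Rectangle, weak axis: I_min = h·b³/12 with h = 79.6 mm fixed  ⇒  b = (12I/h)^(1/3) = 35.9 mm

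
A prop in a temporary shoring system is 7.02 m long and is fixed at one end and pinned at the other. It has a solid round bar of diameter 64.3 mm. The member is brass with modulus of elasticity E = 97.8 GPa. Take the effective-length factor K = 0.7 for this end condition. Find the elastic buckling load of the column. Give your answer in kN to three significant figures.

I = πd⁴/64 = π×64.3⁴/64 = 8.391×10^5 mm⁴
I = 8.391×10^5 mm⁴ = 8.391×10^-7 m⁴
Effective length L_e = K·L = 0.7 × 7.02 = 4.914 m
P_cr = π²EI / L_e² = π² × 97.8×10⁹ × 8.391×10^-7 / 4.914² = 3.354×10^4 N

P_cr ≈ 33.5 kN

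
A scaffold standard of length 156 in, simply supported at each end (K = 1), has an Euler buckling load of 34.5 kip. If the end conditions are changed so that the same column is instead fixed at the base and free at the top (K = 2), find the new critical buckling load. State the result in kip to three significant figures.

P_cr ∝ 1/K², so P_cr,new = P_cr,old × (K_old/K_new)² = 34.5 × (1/2)²
= 34.5 × 0.2500 = 8.62 kip

P_cr ≈ 8.62 kip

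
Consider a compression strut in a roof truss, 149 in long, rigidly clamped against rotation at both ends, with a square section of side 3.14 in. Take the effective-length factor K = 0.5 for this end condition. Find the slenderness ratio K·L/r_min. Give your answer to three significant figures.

For a square r = a/√12 = 3.14/√12 = 0.9064 in
L_e = K·L = 0.5 × 149 = 74.50 in
λ = L_e / r_min = 74.500 / 0.9064 = 82.2

λ ≈ 82.2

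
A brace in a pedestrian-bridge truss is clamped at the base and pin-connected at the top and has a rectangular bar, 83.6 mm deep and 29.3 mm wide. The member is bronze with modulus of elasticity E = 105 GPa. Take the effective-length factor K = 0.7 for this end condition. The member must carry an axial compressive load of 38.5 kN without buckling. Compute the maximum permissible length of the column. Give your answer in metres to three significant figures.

Buckling occurs about the weak axis: I_min = h·b³/12 with b = 29.3 mm (the shorter side).
I_min = 83.6×29.3³/12 = 1.752×10^5 mm⁴
I = 1.752×10^-7 m⁴
At the buckling limit P_cr = P = 3.850×10^4 N
From P_cr = π²EI/(K·L)²:  L = (1/K)·√(π²EI/P_cr) = (1/0.7)·√(π²×1.05×10^11×1.752×10^-7/3.850×10^4)
L = 3.10 m

L_max ≈ 3.10 m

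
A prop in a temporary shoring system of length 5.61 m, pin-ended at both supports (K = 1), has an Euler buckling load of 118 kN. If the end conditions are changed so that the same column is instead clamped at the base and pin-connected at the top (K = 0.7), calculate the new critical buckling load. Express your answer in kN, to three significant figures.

P_cr ≈ 241 kN

P_cr ∝ 1/K², so P_cr,new = P_cr,old × (K_old/K_new)² = 118 × (1/0.7)²
= 118 × 2.041 = 241 kN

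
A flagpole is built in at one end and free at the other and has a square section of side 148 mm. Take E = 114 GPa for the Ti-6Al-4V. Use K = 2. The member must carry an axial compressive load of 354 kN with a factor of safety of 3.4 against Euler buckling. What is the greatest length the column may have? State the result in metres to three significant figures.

I = a⁴/12 = 148⁴/12 = 3.998×10^7 mm⁴
I = 3.998×10^-5 m⁴
Required critical load P_cr = n·P = 3.4 × 354 = 1204 kN = 1.204×10^6 N
From P_cr = π²EI/(K·L)²:  L = (1/K)·√(π²EI/P_cr) = (1/2)·√(π²×1.14×10^11×3.998×10^-5/1.204×10^6)
L = 3.06 m

L_max ≈ 3.06 m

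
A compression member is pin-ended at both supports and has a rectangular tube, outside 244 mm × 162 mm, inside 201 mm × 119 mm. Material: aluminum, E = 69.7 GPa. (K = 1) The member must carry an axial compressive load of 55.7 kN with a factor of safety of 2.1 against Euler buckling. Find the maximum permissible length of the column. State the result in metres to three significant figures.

L_max ≈ 18.5 m

Weak-axis I_min = (h_o·b_o³ − h_i·b_i³)/12 with b_o = 162, b_i = 119.0 mm (shorter outer/inner sides).
I_min = (244×162³ − 201.0×119.0³)/12 = 5.822×10^7 mm⁴
I = 5.822×10^-5 m⁴
Required critical load P_cr = n·P = 2.1 × 55.7 = 117.0 kN = 1.170×10^5 N
From P_cr = π²EI/(K·L)²:  L = (1/K)·√(π²EI/P_cr) = (1/1)·√(π²×6.97×10^10×5.822×10^-5/1.170×10^5)
L = 18.5 m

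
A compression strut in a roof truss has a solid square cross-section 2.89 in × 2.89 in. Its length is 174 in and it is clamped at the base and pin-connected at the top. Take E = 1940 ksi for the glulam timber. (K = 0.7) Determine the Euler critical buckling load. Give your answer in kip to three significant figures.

P_cr ≈ 7.50 kip

I = a⁴/12 = 2.89⁴/12 = 5.813 in⁴
Effective length L_e = K·L = 0.7 × 174 = 121.8 in
P_cr = π²EI / L_e² = π² × 1940×10³ × 5.813 / 121.8² = 7.503×10^3 lb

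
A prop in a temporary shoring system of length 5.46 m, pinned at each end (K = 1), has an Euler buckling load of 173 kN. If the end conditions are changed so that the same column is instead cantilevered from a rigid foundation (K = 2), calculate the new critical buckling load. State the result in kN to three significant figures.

P_cr ≈ 43.2 kN

P_cr ∝ 1/K², so P_cr,new = P_cr,old × (K_old/K_new)² = 173 × (1/2)²
= 173 × 0.2500 = 43.2 kN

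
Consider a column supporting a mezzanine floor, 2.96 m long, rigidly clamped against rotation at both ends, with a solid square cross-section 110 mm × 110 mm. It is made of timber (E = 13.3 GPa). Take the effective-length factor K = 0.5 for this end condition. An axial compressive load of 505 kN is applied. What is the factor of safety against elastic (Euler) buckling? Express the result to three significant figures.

I = a⁴/12 = 110⁴/12 = 1.220×10^7 mm⁴
I = 1.220×10^7 mm⁴ = 1.220×10^-5 m⁴
Effective length L_e = K·L = 0.5 × 2.96 = 1.480 m
P_cr = π²EI / L_e² = π² × 13.3×10⁹ × 1.220×10^-5 / 1.480² = 7.312×10^5 N
Factor of safety n = P_cr / P = 731.17 / 505 = 1.45

n ≈ 1.45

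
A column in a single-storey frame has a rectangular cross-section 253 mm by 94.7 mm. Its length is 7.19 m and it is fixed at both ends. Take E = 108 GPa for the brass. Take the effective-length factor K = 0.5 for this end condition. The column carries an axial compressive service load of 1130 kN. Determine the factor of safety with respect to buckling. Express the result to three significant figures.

Buckling occurs about the weak axis: I_min = h·b³/12 with b = 94.7 mm (the shorter side).
I_min = 253×94.7³/12 = 1.791×10^7 mm⁴
I = 1.791×10^7 mm⁴ = 1.791×10^-5 m⁴
Effective length L_e = K·L = 0.5 × 7.19 = 3.595 m
P_cr = π²EI / L_e² = π² × 108×10⁹ × 1.791×10^-5 / 3.595² = 1.477×10^6 N
Factor of safety n = P_cr / P = 1476.8 / 1130 = 1.31

n ≈ 1.31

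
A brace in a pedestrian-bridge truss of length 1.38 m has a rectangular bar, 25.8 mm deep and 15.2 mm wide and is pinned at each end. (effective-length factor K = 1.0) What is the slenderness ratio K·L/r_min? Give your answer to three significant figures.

Buckling occurs about the weak axis: I_min = h·b³/12 with b = 15.2 mm (the shorter side).
I_min = 25.8×15.2³/12 = 7.550×10^3 mm⁴
A = 392.2 mm²;  r_min = √(I/A) = √(7.550×10^3/392.2) = 4.388 mm
L_e = K·L = 1 × 1.38 m = 1.380 m = 1380.0 mm
λ = L_e / r_min = 1380.0 / 4.388 = 315

λ ≈ 315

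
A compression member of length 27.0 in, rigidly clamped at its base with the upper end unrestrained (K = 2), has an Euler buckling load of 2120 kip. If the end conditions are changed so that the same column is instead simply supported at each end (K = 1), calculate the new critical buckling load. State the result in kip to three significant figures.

P_cr ∝ 1/K², so P_cr,new = P_cr,old × (K_old/K_new)² = 2120 × (2/1)²
= 2120 × 4.000 = 8480 kip

P_cr ≈ 8480 kip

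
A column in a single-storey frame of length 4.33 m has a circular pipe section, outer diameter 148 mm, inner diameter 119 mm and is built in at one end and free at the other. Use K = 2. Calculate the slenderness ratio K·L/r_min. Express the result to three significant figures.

d_o = 148 mm, d_i = 119 mm
I = π(d_o⁴ − d_i⁴)/64 = π(148⁴ − 119.0⁴)/64 = 1.371×10^7 mm⁴
A = 6.081×10^3 mm²;  r_min = √(I/A) = √(1.371×10^7/6.081×10^3) = 47.48 mm
L_e = K·L = 2 × 4.33 m = 8.660 m = 8660.0 mm
λ = L_e / r_min = 8660.0 / 47.48 = 182

λ ≈ 182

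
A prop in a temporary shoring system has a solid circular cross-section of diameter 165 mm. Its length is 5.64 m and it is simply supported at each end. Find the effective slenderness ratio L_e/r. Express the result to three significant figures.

I = πd⁴/64 = π×165⁴/64 = 3.638×10^7 mm⁴
A = 2.138×10^4 mm²;  r_min = √(I/A) = √(3.638×10^7/2.138×10^4) = 41.25 mm
L_e = K·L = 1 × 5.64 m = 5.640 m = 5640.0 mm
λ = L_e / r_min = 5640.0 / 41.25 = 137

λ ≈ 137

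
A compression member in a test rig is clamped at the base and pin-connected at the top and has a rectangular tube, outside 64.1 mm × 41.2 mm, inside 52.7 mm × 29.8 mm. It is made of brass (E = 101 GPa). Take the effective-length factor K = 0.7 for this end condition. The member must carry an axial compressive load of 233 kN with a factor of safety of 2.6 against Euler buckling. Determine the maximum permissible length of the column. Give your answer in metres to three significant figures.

Weak-axis I_min = (h_o·b_o³ − h_i·b_i³)/12 with b_o = 41.2, b_i = 29.80 mm (shorter outer/inner sides).
I_min = (64.1×41.2³ − 52.70×29.80³)/12 = 2.573×10^5 mm⁴
I = 2.573×10^-7 m⁴
Required critical load P_cr = n·P = 2.6 × 233 = 605.8 kN = 6.058×10^5 N
From P_cr = π²EI/(K·L)²:  L = (1/K)·√(π²EI/P_cr) = (1/0.7)·√(π²×1.01×10^11×2.573×10^-7/6.058×10^5)
L = 0.930 m

L_max ≈ 0.930 m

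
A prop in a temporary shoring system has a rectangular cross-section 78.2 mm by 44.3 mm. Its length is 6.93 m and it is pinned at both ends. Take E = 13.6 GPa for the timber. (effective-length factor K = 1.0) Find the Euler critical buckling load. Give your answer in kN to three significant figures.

P_cr ≈ 1.58 kN

Buckling occurs about the weak axis: I_min = h·b³/12 with b = 44.3 mm (the shorter side).
I_min = 78.2×44.3³/12 = 5.665×10^5 mm⁴
I = 5.665×10^5 mm⁴ = 5.665×10^-7 m⁴
Effective length L_e = K·L = 1 × 6.93 = 6.930 m
P_cr = π²EI / L_e² = π² × 13.6×10⁹ × 5.665×10^-7 / 6.930² = 1.583×10^3 N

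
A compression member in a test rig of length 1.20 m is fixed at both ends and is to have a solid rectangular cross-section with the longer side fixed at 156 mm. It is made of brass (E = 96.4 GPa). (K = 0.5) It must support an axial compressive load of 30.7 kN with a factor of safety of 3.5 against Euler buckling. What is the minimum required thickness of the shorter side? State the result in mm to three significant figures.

Required P_cr = n·P = 3.5 × 30.7 = 107.4 kN
L_e = K·L = 0.5 × 1.20 = 0.6000 m
Required I = P_cr·L_e²/(π²E) = 1.075×10^5 × 0.6000² / (π² × 9.64×10^10) = 4.066×10^-8 m⁴
I_req = 4.066×10^4 mm⁴
Rectangle, weak axis: I_min = h·b³/12 with h = 156 mm fixed  ⇒  b = (12I/h)^(1/3) = 14.6 mm

b ≈ 14.6 mm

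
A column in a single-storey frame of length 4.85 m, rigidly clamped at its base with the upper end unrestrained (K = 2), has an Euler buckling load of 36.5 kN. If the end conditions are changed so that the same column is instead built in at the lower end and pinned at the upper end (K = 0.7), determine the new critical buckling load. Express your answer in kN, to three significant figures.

P_cr ≈ 298 kN

P_cr ∝ 1/K², so P_cr,new = P_cr,old × (K_old/K_new)² = 36.5 × (2/0.7)²
= 36.5 × 8.163 = 298 kN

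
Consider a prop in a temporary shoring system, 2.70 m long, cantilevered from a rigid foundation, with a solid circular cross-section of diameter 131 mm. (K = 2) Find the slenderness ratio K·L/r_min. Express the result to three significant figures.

I = πd⁴/64 = π×131⁴/64 = 1.446×10^7 mm⁴
A = 1.348×10^4 mm²;  r_min = √(I/A) = √(1.446×10^7/1.348×10^4) = 32.75 mm
L_e = K·L = 2 × 2.70 m = 5.400 m = 5400.0 mm
λ = L_e / r_min = 5400.0 / 32.75 = 165

λ ≈ 165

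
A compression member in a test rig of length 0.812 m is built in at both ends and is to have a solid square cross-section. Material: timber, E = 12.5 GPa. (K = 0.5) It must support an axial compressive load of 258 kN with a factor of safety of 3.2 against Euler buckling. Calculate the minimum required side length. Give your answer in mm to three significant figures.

Required P_cr = n·P = 3.2 × 258 = 825.6 kN
L_e = K·L = 0.5 × 0.812 = 0.4060 m
Required I = P_cr·L_e²/(π²E) = 8.256×10^5 × 0.4060² / (π² × 1.25×10^10) = 1.103×10^-6 m⁴
I_req = 1.103×10^6 mm⁴
Solid square: I = a⁴/12  ⇒  a = (12I)^(1/4) = (12×1.103×10^6)^(1/4) = 60.3 mm

a ≈ 60.3 mm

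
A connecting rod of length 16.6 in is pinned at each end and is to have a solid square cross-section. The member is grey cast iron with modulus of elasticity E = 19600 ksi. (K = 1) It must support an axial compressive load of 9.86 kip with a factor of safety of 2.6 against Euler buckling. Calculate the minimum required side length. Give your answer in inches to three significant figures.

Required P_cr = n·P = 2.6 × 9.86 = 25.64 kip
L_e = K·L = 1 × 16.6 = 16.60 in
Required I = P_cr·L_e²/(π²E) = 2.564×10^4 × 16.60² / (π² × 1.96×10^7) = 3.652×10^-2 in⁴
Solid square: I = a⁴/12  ⇒  a = (12I)^(1/4) = (12×3.652×10^-2)^(1/4) = 0.814 in

a ≈ 0.814 in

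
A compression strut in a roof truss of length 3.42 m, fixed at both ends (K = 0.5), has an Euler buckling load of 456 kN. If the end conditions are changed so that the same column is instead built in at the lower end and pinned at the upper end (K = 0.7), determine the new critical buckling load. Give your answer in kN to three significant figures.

P_cr ∝ 1/K², so P_cr,new = P_cr,old × (K_old/K_new)² = 456 × (0.5/0.7)²
= 456 × 0.5102 = 233 kN

P_cr ≈ 233 kN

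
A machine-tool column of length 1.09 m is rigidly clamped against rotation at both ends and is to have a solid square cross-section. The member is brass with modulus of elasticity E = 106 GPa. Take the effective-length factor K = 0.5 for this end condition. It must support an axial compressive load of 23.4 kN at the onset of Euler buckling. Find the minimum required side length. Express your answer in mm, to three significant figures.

L_e = K·L = 0.5 × 1.09 = 0.5450 m
Required I = P_cr·L_e²/(π²E) = 2.340×10^4 × 0.5450² / (π² × 1.06×10^11) = 6.644×10^-9 m⁴
I_req = 6.644×10^3 mm⁴
Solid square: I = a⁴/12  ⇒  a = (12I)^(1/4) = (12×6.644×10^3)^(1/4) = 16.8 mm

a ≈ 16.8 mm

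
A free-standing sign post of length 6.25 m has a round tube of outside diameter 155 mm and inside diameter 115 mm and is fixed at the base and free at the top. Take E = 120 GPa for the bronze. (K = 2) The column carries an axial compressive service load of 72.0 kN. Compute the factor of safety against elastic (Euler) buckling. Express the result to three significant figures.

d_o = 155 mm, d_i = 115 mm
I = π(d_o⁴ − d_i⁴)/64 = π(155⁴ − 115.0⁴)/64 = 1.975×10^7 mm⁴
I = 1.975×10^7 mm⁴ = 1.975×10^-5 m⁴
Effective length L_e = K·L = 2 × 6.25 = 12.50 m
P_cr = π²EI / L_e² = π² × 120×10⁹ × 1.975×10^-5 / 12.50² = 1.497×10^5 N
Factor of safety n = P_cr / P = 149.69 / 72.0 = 2.08

n ≈ 2.08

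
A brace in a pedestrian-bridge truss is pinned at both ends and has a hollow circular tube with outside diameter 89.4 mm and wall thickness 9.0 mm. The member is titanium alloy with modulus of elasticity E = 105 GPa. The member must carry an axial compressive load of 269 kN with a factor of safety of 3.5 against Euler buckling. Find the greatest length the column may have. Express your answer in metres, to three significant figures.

Inner diameter d_i = 89.4 − 2×9.0 = 71.40 mm
I = π(d_o⁴ − d_i⁴)/64 = π(89.4⁴ − 71.40⁴)/64 = 1.860×10^6 mm⁴
I = 1.860×10^-6 m⁴
Required critical load P_cr = n·P = 3.5 × 269 = 941.5 kN = 9.415×10^5 N
From P_cr = π²EI/(K·L)²:  L = (1/K)·√(π²EI/P_cr) = (1/1)·√(π²×1.05×10^11×1.860×10^-6/9.415×10^5)
L = 1.43 m

L_max ≈ 1.43 m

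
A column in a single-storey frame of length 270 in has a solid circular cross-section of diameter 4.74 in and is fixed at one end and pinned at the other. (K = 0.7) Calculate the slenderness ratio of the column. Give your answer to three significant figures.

I = πd⁴/64 = π×4.74⁴/64 = 24.78 in⁴
A = 17.65 in²;  r_min = √(I/A) = √(24.78/17.65) = 1.185 in
L_e = K·L = 0.7 × 270 = 189.0 in
λ = L_e / r_min = 189.00 / 1.185 = 159

λ ≈ 159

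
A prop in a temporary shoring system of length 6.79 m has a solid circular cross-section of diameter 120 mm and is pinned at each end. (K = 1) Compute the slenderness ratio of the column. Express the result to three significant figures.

λ ≈ 226

I = πd⁴/64 = π×120⁴/64 = 1.018×10^7 mm⁴
A = 1.131×10^4 mm²;  r_min = √(I/A) = √(1.018×10^7/1.131×10^4) = 30.00 mm
L_e = K·L = 1 × 6.79 m = 6.790 m = 6790.0 mm
λ = L_e / r_min = 6790.0 / 30.00 = 226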